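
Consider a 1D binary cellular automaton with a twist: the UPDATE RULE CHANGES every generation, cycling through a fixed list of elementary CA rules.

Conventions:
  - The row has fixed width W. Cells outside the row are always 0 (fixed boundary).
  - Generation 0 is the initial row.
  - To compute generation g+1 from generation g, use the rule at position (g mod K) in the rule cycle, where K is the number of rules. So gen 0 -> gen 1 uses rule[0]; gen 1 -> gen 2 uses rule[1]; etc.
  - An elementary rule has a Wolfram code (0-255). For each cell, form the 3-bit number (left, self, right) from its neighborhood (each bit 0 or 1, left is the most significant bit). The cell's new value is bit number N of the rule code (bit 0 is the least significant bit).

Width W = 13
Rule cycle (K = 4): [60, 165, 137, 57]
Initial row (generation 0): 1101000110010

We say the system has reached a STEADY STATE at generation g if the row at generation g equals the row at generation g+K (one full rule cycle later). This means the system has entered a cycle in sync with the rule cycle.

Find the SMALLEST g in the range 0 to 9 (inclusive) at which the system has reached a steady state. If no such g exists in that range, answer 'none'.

Gen 0: 1101000110010
Gen 1 (rule 60): 1011100101011
Gen 2 (rule 165): 1101000111100
Gen 3 (rule 137): 1000010111001
Gen 4 (rule 57): 0111001100100
Gen 5 (rule 60): 0100101010110
Gen 6 (rule 165): 0100111111000
Gen 7 (rule 137): 0000111110011
Gen 8 (rule 57): 1110100001010
Gen 9 (rule 60): 1001110001111
Gen 10 (rule 165): 1000100100110
Gen 11 (rule 137): 0010000000100
Gen 12 (rule 57): 1001111110011
Gen 13 (rule 60): 1101000001010

Answer: none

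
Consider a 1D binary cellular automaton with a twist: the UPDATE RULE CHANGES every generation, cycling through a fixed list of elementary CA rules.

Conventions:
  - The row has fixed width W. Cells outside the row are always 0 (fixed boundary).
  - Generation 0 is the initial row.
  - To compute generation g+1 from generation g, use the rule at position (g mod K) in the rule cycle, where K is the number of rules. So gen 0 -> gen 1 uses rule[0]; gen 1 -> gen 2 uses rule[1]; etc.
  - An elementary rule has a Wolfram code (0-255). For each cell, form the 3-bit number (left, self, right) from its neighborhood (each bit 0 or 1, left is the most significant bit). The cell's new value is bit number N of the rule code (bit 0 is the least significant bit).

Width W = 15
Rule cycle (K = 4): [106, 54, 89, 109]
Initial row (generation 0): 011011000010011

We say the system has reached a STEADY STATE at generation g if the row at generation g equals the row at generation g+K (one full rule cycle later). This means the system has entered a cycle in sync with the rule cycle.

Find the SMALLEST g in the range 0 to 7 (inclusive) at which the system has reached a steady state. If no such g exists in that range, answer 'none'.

Answer: none

Derivation:
Gen 0: 011011000010011
Gen 1 (rule 106): 111111000100111
Gen 2 (rule 54): 000000101111000
Gen 3 (rule 89): 111110001001111
Gen 4 (rule 109): 100010101001001
Gen 5 (rule 106): 000101010010010
Gen 6 (rule 54): 001111111111111
Gen 7 (rule 89): 101000000000001
Gen 8 (rule 109): 111011111111101
Gen 9 (rule 106): 101110000000110
Gen 10 (rule 54): 110001000001001
Gen 11 (rule 89): 111100111100100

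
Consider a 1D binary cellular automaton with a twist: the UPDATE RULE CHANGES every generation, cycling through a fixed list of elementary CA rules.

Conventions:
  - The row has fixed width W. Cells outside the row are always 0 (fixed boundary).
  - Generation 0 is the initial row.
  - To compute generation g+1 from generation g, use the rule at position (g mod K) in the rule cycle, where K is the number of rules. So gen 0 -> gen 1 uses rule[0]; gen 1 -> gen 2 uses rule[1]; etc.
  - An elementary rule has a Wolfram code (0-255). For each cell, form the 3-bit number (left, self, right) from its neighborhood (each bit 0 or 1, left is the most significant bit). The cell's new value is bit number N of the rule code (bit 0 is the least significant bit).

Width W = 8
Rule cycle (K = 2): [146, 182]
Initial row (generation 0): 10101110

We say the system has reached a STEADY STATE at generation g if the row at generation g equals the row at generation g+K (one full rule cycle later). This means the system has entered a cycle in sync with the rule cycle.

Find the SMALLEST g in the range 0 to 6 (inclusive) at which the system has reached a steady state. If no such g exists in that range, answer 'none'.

Answer: none

Derivation:
Gen 0: 10101110
Gen 1 (rule 146): 00000101
Gen 2 (rule 182): 00001111
Gen 3 (rule 146): 00010110
Gen 4 (rule 182): 00111001
Gen 5 (rule 146): 01010110
Gen 6 (rule 182): 11111001
Gen 7 (rule 146): 01110110
Gen 8 (rule 182): 10101001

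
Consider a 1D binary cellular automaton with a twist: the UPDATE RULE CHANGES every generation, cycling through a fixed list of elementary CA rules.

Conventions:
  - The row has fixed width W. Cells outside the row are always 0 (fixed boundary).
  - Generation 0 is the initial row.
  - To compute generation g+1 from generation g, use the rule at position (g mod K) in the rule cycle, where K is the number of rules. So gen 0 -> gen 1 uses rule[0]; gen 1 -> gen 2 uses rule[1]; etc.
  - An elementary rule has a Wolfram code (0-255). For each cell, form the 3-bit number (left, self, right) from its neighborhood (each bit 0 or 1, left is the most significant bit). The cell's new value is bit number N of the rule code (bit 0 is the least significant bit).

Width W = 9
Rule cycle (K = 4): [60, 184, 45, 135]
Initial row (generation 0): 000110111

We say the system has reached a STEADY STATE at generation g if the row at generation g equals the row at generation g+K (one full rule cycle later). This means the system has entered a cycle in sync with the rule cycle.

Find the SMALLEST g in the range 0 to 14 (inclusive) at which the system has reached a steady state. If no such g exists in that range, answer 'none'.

Gen 0: 000110111
Gen 1 (rule 60): 000101100
Gen 2 (rule 184): 000011010
Gen 3 (rule 45): 111010110
Gen 4 (rule 135): 010010000
Gen 5 (rule 60): 011011000
Gen 6 (rule 184): 010110100
Gen 7 (rule 45): 011101101
Gen 8 (rule 135): 101000001
Gen 9 (rule 60): 111100001
Gen 10 (rule 184): 111010000
Gen 11 (rule 45): 100110111
Gen 12 (rule 135): 101000010
Gen 13 (rule 60): 111100011
Gen 14 (rule 184): 111010010
Gen 15 (rule 45): 100110010
Gen 16 (rule 135): 101000110
Gen 17 (rule 60): 111100101
Gen 18 (rule 184): 111010010

Answer: 14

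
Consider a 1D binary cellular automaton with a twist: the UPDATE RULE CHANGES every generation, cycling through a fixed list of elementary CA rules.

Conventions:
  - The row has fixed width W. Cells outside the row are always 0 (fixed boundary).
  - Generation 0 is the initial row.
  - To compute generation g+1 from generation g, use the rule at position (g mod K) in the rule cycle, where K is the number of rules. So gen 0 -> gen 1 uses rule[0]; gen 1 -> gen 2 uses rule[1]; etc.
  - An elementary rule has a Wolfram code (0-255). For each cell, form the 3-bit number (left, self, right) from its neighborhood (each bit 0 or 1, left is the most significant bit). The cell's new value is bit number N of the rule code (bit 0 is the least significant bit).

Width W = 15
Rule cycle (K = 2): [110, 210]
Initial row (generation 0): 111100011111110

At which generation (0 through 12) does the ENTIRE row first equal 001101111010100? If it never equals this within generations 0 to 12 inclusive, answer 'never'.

Answer: never

Derivation:
Gen 0: 111100011111110
Gen 1 (rule 110): 100100110000010
Gen 2 (rule 210): 011011011000101
Gen 3 (rule 110): 111111111001111
Gen 4 (rule 210): 011111111110111
Gen 5 (rule 110): 110000000011101
Gen 6 (rule 210): 011000000101100
Gen 7 (rule 110): 111000001111100
Gen 8 (rule 210): 011100010111110
Gen 9 (rule 110): 110100111100010
Gen 10 (rule 210): 010011011110101
Gen 11 (rule 110): 110111110011111
Gen 12 (rule 210): 010011111101111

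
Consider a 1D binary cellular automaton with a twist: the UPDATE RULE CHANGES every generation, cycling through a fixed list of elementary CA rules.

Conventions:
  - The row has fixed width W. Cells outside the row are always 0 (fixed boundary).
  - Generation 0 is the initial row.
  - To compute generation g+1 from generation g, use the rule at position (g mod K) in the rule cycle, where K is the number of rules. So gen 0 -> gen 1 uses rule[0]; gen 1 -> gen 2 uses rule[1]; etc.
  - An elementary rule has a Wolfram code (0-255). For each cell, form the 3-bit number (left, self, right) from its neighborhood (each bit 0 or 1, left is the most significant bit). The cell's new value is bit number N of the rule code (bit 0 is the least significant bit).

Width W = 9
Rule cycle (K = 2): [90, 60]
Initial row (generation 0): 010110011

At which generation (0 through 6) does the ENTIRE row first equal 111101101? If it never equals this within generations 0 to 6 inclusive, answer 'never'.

Gen 0: 010110011
Gen 1 (rule 90): 100111111
Gen 2 (rule 60): 110100000
Gen 3 (rule 90): 110010000
Gen 4 (rule 60): 101011000
Gen 5 (rule 90): 000011100
Gen 6 (rule 60): 000010010

Answer: never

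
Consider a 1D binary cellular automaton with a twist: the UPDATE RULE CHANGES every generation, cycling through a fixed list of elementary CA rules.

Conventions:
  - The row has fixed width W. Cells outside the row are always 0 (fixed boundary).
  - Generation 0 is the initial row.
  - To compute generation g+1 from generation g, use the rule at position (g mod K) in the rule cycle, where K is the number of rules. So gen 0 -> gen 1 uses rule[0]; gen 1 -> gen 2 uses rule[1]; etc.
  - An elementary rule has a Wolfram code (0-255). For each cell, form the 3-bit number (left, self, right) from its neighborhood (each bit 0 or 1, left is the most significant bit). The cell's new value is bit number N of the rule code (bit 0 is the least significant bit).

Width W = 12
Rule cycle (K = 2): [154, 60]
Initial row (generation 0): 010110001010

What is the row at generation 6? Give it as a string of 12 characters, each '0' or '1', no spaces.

Gen 0: 010110001010
Gen 1 (rule 154): 100101010001
Gen 2 (rule 60): 110111111001
Gen 3 (rule 154): 100111110110
Gen 4 (rule 60): 110100001101
Gen 5 (rule 154): 100010011000
Gen 6 (rule 60): 110011010100

Answer: 110011010100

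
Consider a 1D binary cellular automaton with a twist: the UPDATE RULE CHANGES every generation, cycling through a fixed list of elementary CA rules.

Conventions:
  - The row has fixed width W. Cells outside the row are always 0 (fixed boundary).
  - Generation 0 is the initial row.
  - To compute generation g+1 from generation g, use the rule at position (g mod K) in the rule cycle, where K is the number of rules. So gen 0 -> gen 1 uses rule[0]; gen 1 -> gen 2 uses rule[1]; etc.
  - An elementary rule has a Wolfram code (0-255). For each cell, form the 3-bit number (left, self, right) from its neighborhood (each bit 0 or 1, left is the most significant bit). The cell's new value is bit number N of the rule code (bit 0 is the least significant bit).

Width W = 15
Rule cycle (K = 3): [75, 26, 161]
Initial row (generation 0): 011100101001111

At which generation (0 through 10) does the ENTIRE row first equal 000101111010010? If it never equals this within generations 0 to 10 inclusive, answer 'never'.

Gen 0: 011100101001111
Gen 1 (rule 75): 110101000011001
Gen 2 (rule 26): 100000100110110
Gen 3 (rule 161): 001110000001000
Gen 4 (rule 75): 111010111110011
Gen 5 (rule 26): 100000100001110
Gen 6 (rule 161): 001110001100100
Gen 7 (rule 75): 111010111101001
Gen 8 (rule 26): 100000100000110
Gen 9 (rule 161): 001110001110000
Gen 10 (rule 75): 111010111010111

Answer: never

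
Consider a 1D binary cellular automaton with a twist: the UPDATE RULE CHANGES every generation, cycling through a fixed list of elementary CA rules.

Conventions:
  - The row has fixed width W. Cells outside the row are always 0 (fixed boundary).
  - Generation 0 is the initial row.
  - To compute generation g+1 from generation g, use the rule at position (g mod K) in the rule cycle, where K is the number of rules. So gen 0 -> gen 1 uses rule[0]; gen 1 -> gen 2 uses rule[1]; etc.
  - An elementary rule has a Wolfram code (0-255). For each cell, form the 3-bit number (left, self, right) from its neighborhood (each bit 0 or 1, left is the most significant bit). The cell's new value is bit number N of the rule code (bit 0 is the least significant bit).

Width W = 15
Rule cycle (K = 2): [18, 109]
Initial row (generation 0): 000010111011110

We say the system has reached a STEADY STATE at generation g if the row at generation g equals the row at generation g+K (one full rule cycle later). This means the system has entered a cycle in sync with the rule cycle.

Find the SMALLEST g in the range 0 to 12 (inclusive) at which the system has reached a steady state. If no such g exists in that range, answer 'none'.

Gen 0: 000010111011110
Gen 1 (rule 18): 000100000000001
Gen 2 (rule 109): 110101111111101
Gen 3 (rule 18): 000000000000000
Gen 4 (rule 109): 111111111111111
Gen 5 (rule 18): 000000000000000
Gen 6 (rule 109): 111111111111111
Gen 7 (rule 18): 000000000000000
Gen 8 (rule 109): 111111111111111
Gen 9 (rule 18): 000000000000000
Gen 10 (rule 109): 111111111111111
Gen 11 (rule 18): 000000000000000
Gen 12 (rule 109): 111111111111111
Gen 13 (rule 18): 000000000000000
Gen 14 (rule 109): 111111111111111

Answer: 3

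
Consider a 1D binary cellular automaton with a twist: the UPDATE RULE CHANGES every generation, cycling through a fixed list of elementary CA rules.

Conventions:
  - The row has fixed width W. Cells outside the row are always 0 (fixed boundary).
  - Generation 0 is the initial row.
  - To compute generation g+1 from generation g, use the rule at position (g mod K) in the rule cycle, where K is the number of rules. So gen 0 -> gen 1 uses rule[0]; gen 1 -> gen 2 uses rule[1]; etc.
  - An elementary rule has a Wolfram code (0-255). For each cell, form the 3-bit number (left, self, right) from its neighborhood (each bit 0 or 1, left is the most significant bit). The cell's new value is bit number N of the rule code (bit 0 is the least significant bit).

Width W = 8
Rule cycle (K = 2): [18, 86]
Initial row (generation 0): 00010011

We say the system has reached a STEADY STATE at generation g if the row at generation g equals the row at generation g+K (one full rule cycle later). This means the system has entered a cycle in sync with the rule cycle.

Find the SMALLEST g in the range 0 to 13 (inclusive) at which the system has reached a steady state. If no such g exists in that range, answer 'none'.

Answer: 5

Derivation:
Gen 0: 00010011
Gen 1 (rule 18): 00101100
Gen 2 (rule 86): 01100110
Gen 3 (rule 18): 10011001
Gen 4 (rule 86): 11101111
Gen 5 (rule 18): 00000000
Gen 6 (rule 86): 00000000
Gen 7 (rule 18): 00000000
Gen 8 (rule 86): 00000000
Gen 9 (rule 18): 00000000
Gen 10 (rule 86): 00000000
Gen 11 (rule 18): 00000000
Gen 12 (rule 86): 00000000
Gen 13 (rule 18): 00000000
Gen 14 (rule 86): 00000000
Gen 15 (rule 18): 00000000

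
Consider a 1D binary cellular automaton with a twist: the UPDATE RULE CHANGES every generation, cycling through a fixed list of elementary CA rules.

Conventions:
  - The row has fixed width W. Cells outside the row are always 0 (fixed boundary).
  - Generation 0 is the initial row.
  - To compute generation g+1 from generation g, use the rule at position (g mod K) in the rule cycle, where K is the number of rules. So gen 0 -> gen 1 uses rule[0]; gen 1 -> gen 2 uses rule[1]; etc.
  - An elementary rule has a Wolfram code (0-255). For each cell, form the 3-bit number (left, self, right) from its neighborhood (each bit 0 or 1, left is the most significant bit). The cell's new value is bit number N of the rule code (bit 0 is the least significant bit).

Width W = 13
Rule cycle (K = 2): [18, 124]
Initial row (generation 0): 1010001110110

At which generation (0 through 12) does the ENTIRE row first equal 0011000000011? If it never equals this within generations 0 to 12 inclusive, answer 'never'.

Gen 0: 1010001110110
Gen 1 (rule 18): 0001010000001
Gen 2 (rule 124): 0001111000001
Gen 3 (rule 18): 0010000100010
Gen 4 (rule 124): 0011000110011
Gen 5 (rule 18): 0100101001100
Gen 6 (rule 124): 0110111101110
Gen 7 (rule 18): 1000000000001
Gen 8 (rule 124): 1100000000001
Gen 9 (rule 18): 0010000000010
Gen 10 (rule 124): 0011000000011
Gen 11 (rule 18): 0100100000100
Gen 12 (rule 124): 0110110000110

Answer: 10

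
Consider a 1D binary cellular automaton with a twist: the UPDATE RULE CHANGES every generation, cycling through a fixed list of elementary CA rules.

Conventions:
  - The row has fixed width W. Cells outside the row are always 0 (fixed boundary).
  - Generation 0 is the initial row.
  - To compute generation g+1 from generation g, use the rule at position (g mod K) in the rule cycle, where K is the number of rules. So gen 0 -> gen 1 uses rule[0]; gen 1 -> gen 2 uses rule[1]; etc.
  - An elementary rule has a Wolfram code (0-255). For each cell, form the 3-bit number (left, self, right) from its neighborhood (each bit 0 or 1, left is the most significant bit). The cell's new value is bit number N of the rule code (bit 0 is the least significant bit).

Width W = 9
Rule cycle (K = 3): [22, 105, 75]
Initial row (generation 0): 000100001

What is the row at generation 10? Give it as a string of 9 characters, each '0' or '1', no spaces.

Gen 0: 000100001
Gen 1 (rule 22): 001110011
Gen 2 (rule 105): 101010011
Gen 3 (rule 75): 000000111
Gen 4 (rule 22): 000001000
Gen 5 (rule 105): 111100011
Gen 6 (rule 75): 100101111
Gen 7 (rule 22): 111100000
Gen 8 (rule 105): 100101111
Gen 9 (rule 75): 001001001
Gen 10 (rule 22): 011111111

Answer: 011111111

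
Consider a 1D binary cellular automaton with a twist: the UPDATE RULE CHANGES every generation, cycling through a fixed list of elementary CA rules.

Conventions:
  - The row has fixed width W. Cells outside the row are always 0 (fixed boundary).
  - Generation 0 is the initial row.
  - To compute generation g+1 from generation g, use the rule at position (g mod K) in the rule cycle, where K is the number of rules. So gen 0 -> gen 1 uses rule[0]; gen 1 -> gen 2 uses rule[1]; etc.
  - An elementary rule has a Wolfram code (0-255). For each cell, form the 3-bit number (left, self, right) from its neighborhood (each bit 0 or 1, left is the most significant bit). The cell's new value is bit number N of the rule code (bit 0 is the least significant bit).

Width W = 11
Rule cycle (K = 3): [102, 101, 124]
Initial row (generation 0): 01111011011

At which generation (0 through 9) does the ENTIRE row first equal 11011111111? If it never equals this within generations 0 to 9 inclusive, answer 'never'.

Gen 0: 01111011011
Gen 1 (rule 102): 10001101101
Gen 2 (rule 101): 10100110111
Gen 3 (rule 124): 11110111101
Gen 4 (rule 102): 00011000111
Gen 5 (rule 101): 11001010001
Gen 6 (rule 124): 11101111001
Gen 7 (rule 102): 00110001011
Gen 8 (rule 101): 10010101101
Gen 9 (rule 124): 11011111111

Answer: 9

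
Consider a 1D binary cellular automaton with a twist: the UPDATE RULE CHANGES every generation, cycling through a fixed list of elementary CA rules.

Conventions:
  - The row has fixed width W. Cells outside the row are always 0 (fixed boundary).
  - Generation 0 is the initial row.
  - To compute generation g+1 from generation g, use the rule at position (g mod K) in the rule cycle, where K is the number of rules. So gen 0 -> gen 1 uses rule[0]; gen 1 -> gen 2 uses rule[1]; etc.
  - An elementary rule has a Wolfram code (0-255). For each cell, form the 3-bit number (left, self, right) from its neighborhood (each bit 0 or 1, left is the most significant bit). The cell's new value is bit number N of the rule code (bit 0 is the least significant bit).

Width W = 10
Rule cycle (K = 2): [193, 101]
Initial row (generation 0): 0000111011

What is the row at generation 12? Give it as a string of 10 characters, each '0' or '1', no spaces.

Answer: 0101010111

Derivation:
Gen 0: 0000111011
Gen 1 (rule 193): 1110011001
Gen 2 (rule 101): 0010001001
Gen 3 (rule 193): 1000100000
Gen 4 (rule 101): 1010101111
Gen 5 (rule 193): 0000000111
Gen 6 (rule 101): 1111110001
Gen 7 (rule 193): 0111110100
Gen 8 (rule 101): 0000011101
Gen 9 (rule 193): 1111001100
Gen 10 (rule 101): 0001000101
Gen 11 (rule 193): 1100010000
Gen 12 (rule 101): 0101010111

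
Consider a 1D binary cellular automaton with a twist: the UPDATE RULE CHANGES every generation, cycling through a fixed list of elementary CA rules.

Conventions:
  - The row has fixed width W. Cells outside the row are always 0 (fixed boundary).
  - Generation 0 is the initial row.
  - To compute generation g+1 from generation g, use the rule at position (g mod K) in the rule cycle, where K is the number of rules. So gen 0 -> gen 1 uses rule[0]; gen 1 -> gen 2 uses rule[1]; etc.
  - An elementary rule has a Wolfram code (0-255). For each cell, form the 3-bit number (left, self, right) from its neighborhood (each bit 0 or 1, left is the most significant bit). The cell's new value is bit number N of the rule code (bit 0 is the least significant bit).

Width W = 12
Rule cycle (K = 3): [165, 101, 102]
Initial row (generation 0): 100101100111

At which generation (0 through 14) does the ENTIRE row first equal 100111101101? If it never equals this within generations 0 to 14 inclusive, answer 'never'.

Gen 0: 100101100111
Gen 1 (rule 165): 100110000010
Gen 2 (rule 101): 100010111010
Gen 3 (rule 102): 100111001110
Gen 4 (rule 165): 100010000100
Gen 5 (rule 101): 101010110101
Gen 6 (rule 102): 111111011111
Gen 7 (rule 165): 011110101110
Gen 8 (rule 101): 000011110010
Gen 9 (rule 102): 000100010110
Gen 10 (rule 165): 110101011000
Gen 11 (rule 101): 011111101011
Gen 12 (rule 102): 100000111101
Gen 13 (rule 165): 101110011011
Gen 14 (rule 101): 110010001101

Answer: never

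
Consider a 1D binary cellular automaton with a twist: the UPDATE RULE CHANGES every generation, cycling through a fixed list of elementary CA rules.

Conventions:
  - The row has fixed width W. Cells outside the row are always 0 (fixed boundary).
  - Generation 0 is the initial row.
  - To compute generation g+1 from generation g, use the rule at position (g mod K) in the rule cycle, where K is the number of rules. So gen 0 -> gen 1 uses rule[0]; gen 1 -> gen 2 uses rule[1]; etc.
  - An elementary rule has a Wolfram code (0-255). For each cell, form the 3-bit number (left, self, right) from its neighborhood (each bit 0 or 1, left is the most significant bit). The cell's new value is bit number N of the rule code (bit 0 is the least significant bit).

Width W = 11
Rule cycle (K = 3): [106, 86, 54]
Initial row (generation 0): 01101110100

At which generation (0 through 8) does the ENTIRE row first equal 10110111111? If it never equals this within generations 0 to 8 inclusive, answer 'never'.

Answer: 8

Derivation:
Gen 0: 01101110100
Gen 1 (rule 106): 11111011000
Gen 2 (rule 86): 00001001100
Gen 3 (rule 54): 00011110010
Gen 4 (rule 106): 00110010100
Gen 5 (rule 86): 01011110110
Gen 6 (rule 54): 11100001001
Gen 7 (rule 106): 10100010010
Gen 8 (rule 86): 10110111111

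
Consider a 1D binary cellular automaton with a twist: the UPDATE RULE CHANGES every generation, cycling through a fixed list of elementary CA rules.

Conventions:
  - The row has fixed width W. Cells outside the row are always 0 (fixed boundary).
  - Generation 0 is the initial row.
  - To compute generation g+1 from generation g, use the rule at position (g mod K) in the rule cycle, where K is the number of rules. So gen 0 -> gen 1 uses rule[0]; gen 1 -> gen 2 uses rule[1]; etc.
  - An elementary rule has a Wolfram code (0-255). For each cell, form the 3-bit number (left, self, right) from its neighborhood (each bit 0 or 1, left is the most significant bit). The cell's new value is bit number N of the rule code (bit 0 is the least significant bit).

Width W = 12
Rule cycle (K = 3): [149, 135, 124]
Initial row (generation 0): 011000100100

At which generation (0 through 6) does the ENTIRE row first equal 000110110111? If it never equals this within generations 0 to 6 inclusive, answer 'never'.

Answer: 1

Derivation:
Gen 0: 011000100100
Gen 1 (rule 149): 000110110111
Gen 2 (rule 135): 111000000010
Gen 3 (rule 124): 101100000011
Gen 4 (rule 149): 100011111000
Gen 5 (rule 135): 101101110011
Gen 6 (rule 124): 111111011011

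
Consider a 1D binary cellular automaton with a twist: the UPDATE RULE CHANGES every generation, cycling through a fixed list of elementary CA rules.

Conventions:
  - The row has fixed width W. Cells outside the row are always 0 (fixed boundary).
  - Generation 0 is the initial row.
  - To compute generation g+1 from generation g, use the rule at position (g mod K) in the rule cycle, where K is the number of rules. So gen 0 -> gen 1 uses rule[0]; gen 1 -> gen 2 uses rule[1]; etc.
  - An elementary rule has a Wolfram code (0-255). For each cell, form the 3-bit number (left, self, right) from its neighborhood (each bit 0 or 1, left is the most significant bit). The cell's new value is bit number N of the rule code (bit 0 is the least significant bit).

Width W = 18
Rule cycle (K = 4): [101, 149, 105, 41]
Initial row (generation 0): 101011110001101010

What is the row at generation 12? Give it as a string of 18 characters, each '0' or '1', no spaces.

Answer: 100000011000011111

Derivation:
Gen 0: 101011110001101010
Gen 1 (rule 101): 111100010100111110
Gen 2 (rule 149): 011011010110011101
Gen 3 (rule 105): 011111101110010110
Gen 4 (rule 41): 010000011000001100
Gen 5 (rule 101): 010111001011100101
Gen 6 (rule 149): 010010101001010101
Gen 7 (rule 105): 000001010000101010
Gen 8 (rule 41): 111100100110010100
Gen 9 (rule 101): 000100100010011101
Gen 10 (rule 149): 110110111011001001
Gen 11 (rule 105): 111111101111000000
Gen 12 (rule 41): 100000011000011111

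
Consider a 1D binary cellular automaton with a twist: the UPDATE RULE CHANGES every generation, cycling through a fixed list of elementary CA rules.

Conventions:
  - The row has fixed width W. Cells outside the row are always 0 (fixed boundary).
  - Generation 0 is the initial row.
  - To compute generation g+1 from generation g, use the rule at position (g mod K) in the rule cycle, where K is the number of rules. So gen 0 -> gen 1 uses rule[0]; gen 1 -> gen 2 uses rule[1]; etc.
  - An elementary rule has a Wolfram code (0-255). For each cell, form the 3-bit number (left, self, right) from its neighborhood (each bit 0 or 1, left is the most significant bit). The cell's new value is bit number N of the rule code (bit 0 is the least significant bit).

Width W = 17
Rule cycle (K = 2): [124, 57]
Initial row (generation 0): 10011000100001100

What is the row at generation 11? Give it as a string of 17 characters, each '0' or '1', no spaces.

Gen 0: 10011000100001100
Gen 1 (rule 124): 11011100110001110
Gen 2 (rule 57): 10110010101101001
Gen 3 (rule 124): 11111011111111101
Gen 4 (rule 57): 10000110000000010
Gen 5 (rule 124): 11000111000000011
Gen 6 (rule 57): 10110100111111010
Gen 7 (rule 124): 11111110100001111
Gen 8 (rule 57): 10000001011101000
Gen 9 (rule 124): 11000001110111100
Gen 10 (rule 57): 10111101001100011
Gen 11 (rule 124): 11100111101110011

Answer: 11100111101110011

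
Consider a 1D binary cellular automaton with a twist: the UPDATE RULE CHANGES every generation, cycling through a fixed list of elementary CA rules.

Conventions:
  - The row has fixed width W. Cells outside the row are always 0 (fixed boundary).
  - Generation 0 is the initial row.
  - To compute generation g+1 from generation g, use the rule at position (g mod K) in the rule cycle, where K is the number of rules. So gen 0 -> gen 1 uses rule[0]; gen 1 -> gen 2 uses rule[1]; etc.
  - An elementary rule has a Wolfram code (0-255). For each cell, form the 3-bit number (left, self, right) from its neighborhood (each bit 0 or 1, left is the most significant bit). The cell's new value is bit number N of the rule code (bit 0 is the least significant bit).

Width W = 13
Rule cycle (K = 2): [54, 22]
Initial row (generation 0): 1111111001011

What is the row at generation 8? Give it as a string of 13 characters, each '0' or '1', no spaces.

Answer: 1000111100011

Derivation:
Gen 0: 1111111001011
Gen 1 (rule 54): 0000000111100
Gen 2 (rule 22): 0000001000010
Gen 3 (rule 54): 0000011100111
Gen 4 (rule 22): 0000100011000
Gen 5 (rule 54): 0001110100100
Gen 6 (rule 22): 0010000111110
Gen 7 (rule 54): 0111001000001
Gen 8 (rule 22): 1000111100011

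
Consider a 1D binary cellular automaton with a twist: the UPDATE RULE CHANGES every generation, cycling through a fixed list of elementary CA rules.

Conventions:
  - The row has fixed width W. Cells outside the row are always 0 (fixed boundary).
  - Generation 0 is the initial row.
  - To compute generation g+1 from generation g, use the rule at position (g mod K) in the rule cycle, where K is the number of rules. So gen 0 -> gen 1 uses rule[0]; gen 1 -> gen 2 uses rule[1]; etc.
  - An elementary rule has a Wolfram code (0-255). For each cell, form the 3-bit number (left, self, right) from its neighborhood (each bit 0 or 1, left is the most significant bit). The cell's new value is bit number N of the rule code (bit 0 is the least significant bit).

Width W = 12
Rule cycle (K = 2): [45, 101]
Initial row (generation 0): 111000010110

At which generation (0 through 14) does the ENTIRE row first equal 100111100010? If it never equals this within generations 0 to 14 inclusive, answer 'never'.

Gen 0: 111000010110
Gen 1 (rule 45): 100011011100
Gen 2 (rule 101): 101001100101
Gen 3 (rule 45): 111001000111
Gen 4 (rule 101): 001001010001
Gen 5 (rule 45): 101001110101
Gen 6 (rule 101): 111000011111
Gen 7 (rule 45): 100011010000
Gen 8 (rule 101): 101001110111
Gen 9 (rule 45): 111001001100
Gen 10 (rule 101): 001001000101
Gen 11 (rule 45): 101001010111
Gen 12 (rule 101): 111001111001
Gen 13 (rule 45): 100001000001
Gen 14 (rule 101): 101101011101

Answer: never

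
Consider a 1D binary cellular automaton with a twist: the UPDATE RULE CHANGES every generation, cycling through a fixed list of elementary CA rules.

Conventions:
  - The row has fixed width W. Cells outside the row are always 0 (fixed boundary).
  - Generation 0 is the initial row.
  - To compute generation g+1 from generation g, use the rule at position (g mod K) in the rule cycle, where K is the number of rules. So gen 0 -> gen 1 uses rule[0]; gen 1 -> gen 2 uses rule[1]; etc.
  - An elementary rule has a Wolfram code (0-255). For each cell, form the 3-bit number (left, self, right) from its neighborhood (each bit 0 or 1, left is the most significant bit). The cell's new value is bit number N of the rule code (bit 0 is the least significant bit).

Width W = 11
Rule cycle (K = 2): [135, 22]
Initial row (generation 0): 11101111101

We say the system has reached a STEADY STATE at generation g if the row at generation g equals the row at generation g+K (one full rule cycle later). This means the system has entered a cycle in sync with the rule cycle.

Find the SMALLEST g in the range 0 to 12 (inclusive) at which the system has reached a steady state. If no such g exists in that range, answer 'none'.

Answer: 12

Derivation:
Gen 0: 11101111101
Gen 1 (rule 135): 01000111001
Gen 2 (rule 22): 11101000111
Gen 3 (rule 135): 01001011010
Gen 4 (rule 22): 11111000011
Gen 5 (rule 135): 01110011100
Gen 6 (rule 22): 10001100010
Gen 7 (rule 135): 10110001110
Gen 8 (rule 22): 10001010001
Gen 9 (rule 135): 10111010111
Gen 10 (rule 22): 10000010000
Gen 11 (rule 135): 10111110111
Gen 12 (rule 22): 10000000000
Gen 13 (rule 135): 10111111111
Gen 14 (rule 22): 10000000000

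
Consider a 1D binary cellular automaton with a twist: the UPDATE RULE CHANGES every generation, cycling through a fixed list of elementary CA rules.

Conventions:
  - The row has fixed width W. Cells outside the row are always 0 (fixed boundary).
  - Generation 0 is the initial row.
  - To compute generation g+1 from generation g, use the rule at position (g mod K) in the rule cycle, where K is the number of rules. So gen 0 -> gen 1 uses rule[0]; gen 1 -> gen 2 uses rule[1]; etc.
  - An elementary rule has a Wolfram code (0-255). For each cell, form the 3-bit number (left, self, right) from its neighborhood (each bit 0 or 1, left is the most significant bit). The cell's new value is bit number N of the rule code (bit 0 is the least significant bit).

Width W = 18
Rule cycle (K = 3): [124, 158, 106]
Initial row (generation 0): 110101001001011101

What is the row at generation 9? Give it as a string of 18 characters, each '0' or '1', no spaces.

Gen 0: 110101001001011101
Gen 1 (rule 124): 111111101101110111
Gen 2 (rule 158): 111111001001100110
Gen 3 (rule 106): 100001010011101110
Gen 4 (rule 124): 110001111010111011
Gen 5 (rule 158): 101011110010110010
Gen 6 (rule 106): 010110010101110100
Gen 7 (rule 124): 011111011111011110
Gen 8 (rule 158): 111110011110011101
Gen 9 (rule 106): 100010110010110110

Answer: 100010110010110110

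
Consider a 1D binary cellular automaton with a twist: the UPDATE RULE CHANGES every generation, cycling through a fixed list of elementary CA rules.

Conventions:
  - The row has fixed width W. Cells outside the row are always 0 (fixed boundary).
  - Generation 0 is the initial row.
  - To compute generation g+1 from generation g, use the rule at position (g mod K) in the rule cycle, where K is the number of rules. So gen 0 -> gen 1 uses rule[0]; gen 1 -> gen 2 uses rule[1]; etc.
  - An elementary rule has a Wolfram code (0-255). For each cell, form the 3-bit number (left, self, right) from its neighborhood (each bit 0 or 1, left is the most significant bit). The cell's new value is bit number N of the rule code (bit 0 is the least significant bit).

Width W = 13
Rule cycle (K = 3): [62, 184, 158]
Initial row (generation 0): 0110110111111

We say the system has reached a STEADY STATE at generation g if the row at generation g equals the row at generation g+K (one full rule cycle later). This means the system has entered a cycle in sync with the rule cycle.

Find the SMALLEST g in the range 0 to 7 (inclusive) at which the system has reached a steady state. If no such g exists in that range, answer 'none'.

Gen 0: 0110110111111
Gen 1 (rule 62): 1101101100000
Gen 2 (rule 184): 1011011010000
Gen 3 (rule 158): 1010010011000
Gen 4 (rule 62): 1111111110100
Gen 5 (rule 184): 1111111101010
Gen 6 (rule 158): 1111111001011
Gen 7 (rule 62): 1000000111110
Gen 8 (rule 184): 0100000111101
Gen 9 (rule 158): 1110001111001
Gen 10 (rule 62): 1001011000111

Answer: none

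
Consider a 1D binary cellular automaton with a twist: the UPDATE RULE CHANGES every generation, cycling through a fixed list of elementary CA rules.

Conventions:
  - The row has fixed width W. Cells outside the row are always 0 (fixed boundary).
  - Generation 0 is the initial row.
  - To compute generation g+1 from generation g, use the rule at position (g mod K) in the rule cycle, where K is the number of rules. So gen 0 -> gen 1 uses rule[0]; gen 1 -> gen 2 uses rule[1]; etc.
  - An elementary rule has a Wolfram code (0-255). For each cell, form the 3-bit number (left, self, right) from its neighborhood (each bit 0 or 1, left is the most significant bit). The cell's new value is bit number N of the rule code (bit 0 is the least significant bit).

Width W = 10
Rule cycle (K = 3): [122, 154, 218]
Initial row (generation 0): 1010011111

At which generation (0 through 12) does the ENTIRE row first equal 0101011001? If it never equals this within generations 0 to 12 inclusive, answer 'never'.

Answer: never

Derivation:
Gen 0: 1010011111
Gen 1 (rule 122): 0101110001
Gen 2 (rule 154): 1001101010
Gen 3 (rule 218): 0111100001
Gen 4 (rule 122): 1100110010
Gen 5 (rule 154): 1011101101
Gen 6 (rule 218): 0011101100
Gen 7 (rule 122): 0110111110
Gen 8 (rule 154): 1100111101
Gen 9 (rule 218): 1111111100
Gen 10 (rule 122): 1000000110
Gen 11 (rule 154): 0100001101
Gen 12 (rule 218): 1010011100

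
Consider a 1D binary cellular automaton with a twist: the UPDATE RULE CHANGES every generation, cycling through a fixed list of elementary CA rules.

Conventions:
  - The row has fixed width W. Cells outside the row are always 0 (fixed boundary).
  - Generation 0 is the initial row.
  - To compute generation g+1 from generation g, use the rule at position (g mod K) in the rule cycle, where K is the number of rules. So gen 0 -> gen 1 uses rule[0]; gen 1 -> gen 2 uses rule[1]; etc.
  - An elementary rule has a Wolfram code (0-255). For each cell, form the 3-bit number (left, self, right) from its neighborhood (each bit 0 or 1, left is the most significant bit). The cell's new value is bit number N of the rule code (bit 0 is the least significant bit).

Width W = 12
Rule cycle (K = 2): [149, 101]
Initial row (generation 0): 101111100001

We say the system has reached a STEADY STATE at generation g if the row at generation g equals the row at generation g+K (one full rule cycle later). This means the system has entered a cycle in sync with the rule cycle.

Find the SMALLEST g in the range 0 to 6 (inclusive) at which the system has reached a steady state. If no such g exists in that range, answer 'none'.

Gen 0: 101111100001
Gen 1 (rule 149): 100111011101
Gen 2 (rule 101): 100001100111
Gen 3 (rule 149): 111100010010
Gen 4 (rule 101): 000101010010
Gen 5 (rule 149): 110101011011
Gen 6 (rule 101): 011111101101
Gen 7 (rule 149): 001111000001
Gen 8 (rule 101): 100001011101

Answer: none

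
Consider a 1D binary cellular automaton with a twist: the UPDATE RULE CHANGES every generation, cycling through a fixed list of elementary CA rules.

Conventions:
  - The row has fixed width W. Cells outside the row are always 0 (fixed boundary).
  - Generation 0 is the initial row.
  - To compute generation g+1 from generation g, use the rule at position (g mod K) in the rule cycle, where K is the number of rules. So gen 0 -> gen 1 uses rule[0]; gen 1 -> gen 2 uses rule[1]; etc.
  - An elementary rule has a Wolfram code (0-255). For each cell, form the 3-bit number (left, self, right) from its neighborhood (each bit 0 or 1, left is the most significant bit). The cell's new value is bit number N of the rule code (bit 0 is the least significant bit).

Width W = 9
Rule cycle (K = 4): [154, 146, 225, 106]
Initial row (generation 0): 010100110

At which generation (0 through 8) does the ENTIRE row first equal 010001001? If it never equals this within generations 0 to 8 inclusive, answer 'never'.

Answer: never

Derivation:
Gen 0: 010100110
Gen 1 (rule 154): 100011101
Gen 2 (rule 146): 010101000
Gen 3 (rule 225): 001010011
Gen 4 (rule 106): 010100111
Gen 5 (rule 154): 100011110
Gen 6 (rule 146): 010101101
Gen 7 (rule 225): 001010110
Gen 8 (rule 106): 010101110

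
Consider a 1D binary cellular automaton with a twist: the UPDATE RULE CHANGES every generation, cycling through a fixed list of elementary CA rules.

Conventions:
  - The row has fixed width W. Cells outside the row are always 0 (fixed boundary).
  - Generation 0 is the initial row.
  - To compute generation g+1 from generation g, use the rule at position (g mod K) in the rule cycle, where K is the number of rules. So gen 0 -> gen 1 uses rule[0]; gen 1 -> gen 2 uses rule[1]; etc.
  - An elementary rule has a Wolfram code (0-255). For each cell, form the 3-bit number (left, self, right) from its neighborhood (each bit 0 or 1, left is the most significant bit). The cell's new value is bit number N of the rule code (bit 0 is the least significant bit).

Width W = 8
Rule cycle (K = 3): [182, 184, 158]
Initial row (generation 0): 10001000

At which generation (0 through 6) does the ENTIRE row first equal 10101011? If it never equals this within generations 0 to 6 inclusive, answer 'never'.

Answer: 6

Derivation:
Gen 0: 10001000
Gen 1 (rule 182): 11011100
Gen 2 (rule 184): 10111010
Gen 3 (rule 158): 10110011
Gen 4 (rule 182): 11001100
Gen 5 (rule 184): 10101010
Gen 6 (rule 158): 10101011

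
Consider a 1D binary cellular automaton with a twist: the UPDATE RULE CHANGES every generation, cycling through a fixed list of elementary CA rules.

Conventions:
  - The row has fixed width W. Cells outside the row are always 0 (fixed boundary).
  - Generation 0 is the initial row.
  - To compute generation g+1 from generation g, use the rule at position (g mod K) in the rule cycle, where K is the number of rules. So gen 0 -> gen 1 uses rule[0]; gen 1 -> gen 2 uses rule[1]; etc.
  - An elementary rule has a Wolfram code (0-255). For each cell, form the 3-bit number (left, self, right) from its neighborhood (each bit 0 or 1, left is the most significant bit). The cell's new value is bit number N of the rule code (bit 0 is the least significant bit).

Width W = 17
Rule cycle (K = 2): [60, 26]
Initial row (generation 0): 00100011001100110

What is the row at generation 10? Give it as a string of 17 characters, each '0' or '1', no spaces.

Gen 0: 00100011001100110
Gen 1 (rule 60): 00110010101010101
Gen 2 (rule 26): 01101100000000000
Gen 3 (rule 60): 01011010000000000
Gen 4 (rule 26): 10010001000000000
Gen 5 (rule 60): 11011001100000000
Gen 6 (rule 26): 10010111010000000
Gen 7 (rule 60): 11011100111000000
Gen 8 (rule 26): 10010011100100000
Gen 9 (rule 60): 11011010010110000
Gen 10 (rule 26): 10010001100101000

Answer: 10010001100101000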